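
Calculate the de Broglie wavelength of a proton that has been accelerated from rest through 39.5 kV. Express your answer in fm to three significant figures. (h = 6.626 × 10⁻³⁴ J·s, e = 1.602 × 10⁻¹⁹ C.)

KE = eV = 1.602 × 10⁻¹⁹ × 3.950 × 10⁴ = 6.328 × 10⁻¹⁵ J.
p = √(2mKE) = √(2 × 1.673 × 10⁻²⁷ × 6.328 × 10⁻¹⁵) = 4.601 × 10⁻²¹ kg·m/s.
λ = h/p = 6.626 × 10⁻³⁴ / 4.601 × 10⁻²¹ = 1.44 × 10⁻¹³ m = 144 fm.

λ = 144 fm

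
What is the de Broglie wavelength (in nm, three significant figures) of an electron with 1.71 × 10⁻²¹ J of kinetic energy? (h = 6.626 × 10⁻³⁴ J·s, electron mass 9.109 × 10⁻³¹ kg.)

p = √(2mKE) = √(2 × 9.109 × 10⁻³¹ × 1.710 × 10⁻²¹) = 5.581 × 10⁻²⁶ kg·m/s.
λ = h/p = 6.626 × 10⁻³⁴ / 5.581 × 10⁻²⁶ = 1.19 × 10⁻⁸ m = 11.9 nm.

λ = 11.9 nm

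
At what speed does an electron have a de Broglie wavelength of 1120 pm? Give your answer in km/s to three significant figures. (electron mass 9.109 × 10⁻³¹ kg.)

v = 649 km/s

p = h/λ = 6.626 × 10⁻³⁴ / 1.120 × 10⁻⁹ = 5.916 × 10⁻²⁵ kg·m/s.
v = p/m = 5.916 × 10⁻²⁵ / 9.109 × 10⁻³¹ = 6.49 × 10⁵ m/s = 649 km/s.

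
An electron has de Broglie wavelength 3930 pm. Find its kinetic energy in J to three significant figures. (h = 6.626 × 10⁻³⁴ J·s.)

KE = 1.56 × 10⁻²⁰ J

p = h/λ = 6.626 × 10⁻³⁴ / 3.930 × 10⁻⁹ = 1.686 × 10⁻²⁵ kg·m/s.
KE = p²/(2m) = (1.686 × 10⁻²⁵)² / (2 × 9.109 × 10⁻³¹) = 1.560 × 10⁻²⁰ J = 1.56 × 10⁻²⁰ J.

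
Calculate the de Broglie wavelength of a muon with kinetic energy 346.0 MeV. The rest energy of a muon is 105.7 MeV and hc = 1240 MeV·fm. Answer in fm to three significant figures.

λ = 2.82 fm

Total energy E = KE + m₀c² = 346.0 + 105.7 = 451.7 MeV.
(pc)² = E² − (m₀c²)² = (451.7)² − (105.7)² = 1.929 × 10⁵ MeV², so pc = 439.2 MeV.
λ = hc/(pc) = 1240 MeV·fm / 439.2 MeV = 2.82 fm.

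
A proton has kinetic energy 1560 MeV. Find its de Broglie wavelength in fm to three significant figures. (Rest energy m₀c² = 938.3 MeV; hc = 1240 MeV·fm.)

λ = 0.536 fm

Total energy E = KE + m₀c² = 1560 + 938.3 = 2498.3 MeV.
(pc)² = E² − (m₀c²)² = (2498.3)² − (938.3)² = 5.361 × 10⁶ MeV², so pc = 2315 MeV.
λ = hc/(pc) = 1240 MeV·fm / 2315 MeV = 0.536 fm.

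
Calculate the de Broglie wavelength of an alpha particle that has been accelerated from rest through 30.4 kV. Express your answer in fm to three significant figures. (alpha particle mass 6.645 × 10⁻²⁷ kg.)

λ = 58.2 fm

KE = 2eV = 2 × 1.602 × 10⁻¹⁹ × 3.040 × 10⁴ = 9.740 × 10⁻¹⁵ J.
p = √(2mKE) = √(2 × 6.645 × 10⁻²⁷ × 9.740 × 10⁻¹⁵) = 1.138 × 10⁻²⁰ kg·m/s.
λ = h/p = 6.626 × 10⁻³⁴ / 1.138 × 10⁻²⁰ = 5.82 × 10⁻¹⁴ m = 58.2 fm.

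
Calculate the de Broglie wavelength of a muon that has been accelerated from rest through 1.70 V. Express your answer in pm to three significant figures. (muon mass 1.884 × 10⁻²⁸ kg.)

λ = 65.4 pm

KE = eV = 1.602 × 10⁻¹⁹ × 1.700 = 2.723 × 10⁻¹⁹ J.
p = √(2mKE) = √(2 × 1.884 × 10⁻²⁸ × 2.723 × 10⁻¹⁹) = 1.013 × 10⁻²³ kg·m/s.
λ = h/p = 6.626 × 10⁻³⁴ / 1.013 × 10⁻²³ = 6.54 × 10⁻¹¹ m = 65.4 pm.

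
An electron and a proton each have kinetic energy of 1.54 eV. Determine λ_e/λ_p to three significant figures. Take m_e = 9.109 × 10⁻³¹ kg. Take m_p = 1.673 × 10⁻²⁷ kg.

At fixed KE, p = √(2mKE) so λ = h/p ∝ 1/√m.
λ_e/λ_p = √(m_p/m_e) = √(1.673 × 10⁻²⁷/9.109 × 10⁻³¹) = √(1837) = 42.9.

λ_e/λ_p = 42.9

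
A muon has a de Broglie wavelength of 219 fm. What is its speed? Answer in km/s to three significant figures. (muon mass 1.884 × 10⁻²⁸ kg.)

v = 1.61 × 10⁴ km/s

p = h/λ = 6.626 × 10⁻³⁴ / 2.190 × 10⁻¹³ = 3.026 × 10⁻²¹ kg·m/s.
v = p/m = 3.026 × 10⁻²¹ / 1.884 × 10⁻²⁸ = 1.61 × 10⁷ m/s = 1.61 × 10⁴ km/s.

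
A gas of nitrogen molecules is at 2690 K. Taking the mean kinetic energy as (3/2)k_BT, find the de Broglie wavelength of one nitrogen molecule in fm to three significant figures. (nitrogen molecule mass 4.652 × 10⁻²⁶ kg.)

λ = 9200 fm

KE = (3/2)k_BT = 1.5 × 1.381 × 10⁻²³ × 2690 = 5.572 × 10⁻²⁰ J.
p = √(2mKE) = √(2 × 4.652 × 10⁻²⁶ × 5.572 × 10⁻²⁰) = 7.200 × 10⁻²³ kg·m/s.
λ = h/p = 9.20 × 10⁻¹² m = 9200 fm.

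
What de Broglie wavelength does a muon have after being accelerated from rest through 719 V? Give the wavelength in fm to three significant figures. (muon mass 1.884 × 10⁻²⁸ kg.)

λ = 3180 fm

KE = eV = 1.602 × 10⁻¹⁹ × 719.0 = 1.152 × 10⁻¹⁶ J.
p = √(2mKE) = √(2 × 1.884 × 10⁻²⁸ × 1.152 × 10⁻¹⁶) = 2.083 × 10⁻²² kg·m/s.
λ = h/p = 6.626 × 10⁻³⁴ / 2.083 × 10⁻²² = 3.18 × 10⁻¹² m = 3180 fm.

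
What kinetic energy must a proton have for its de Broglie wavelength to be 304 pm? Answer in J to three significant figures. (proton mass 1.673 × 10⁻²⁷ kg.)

KE = 1.42 × 10⁻²¹ J

p = h/λ = 6.626 × 10⁻³⁴ / 3.040 × 10⁻¹⁰ = 2.180 × 10⁻²⁴ kg·m/s.
KE = p²/(2m) = (2.180 × 10⁻²⁴)² / (2 × 1.673 × 10⁻²⁷) = 1.420 × 10⁻²¹ J = 1.42 × 10⁻²¹ J.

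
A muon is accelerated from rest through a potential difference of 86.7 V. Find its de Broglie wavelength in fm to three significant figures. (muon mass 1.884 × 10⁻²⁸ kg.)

λ = 9160 fm

KE = eV = 1.602 × 10⁻¹⁹ × 86.70 = 1.389 × 10⁻¹⁷ J.
p = √(2mKE) = √(2 × 1.884 × 10⁻²⁸ × 1.389 × 10⁻¹⁷) = 7.234 × 10⁻²³ kg·m/s.
λ = h/p = 6.626 × 10⁻³⁴ / 7.234 × 10⁻²³ = 9.16 × 10⁻¹² m = 9160 fm.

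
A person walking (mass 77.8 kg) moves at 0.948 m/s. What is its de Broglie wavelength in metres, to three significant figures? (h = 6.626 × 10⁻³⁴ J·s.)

λ = 8.98 × 10⁻³⁶ m

p = mv = 77.8 × 0.948 = 7.375 × 10¹ kg·m/s.
λ = h/p = 6.626 × 10⁻³⁴ / 7.375 × 10¹ = 8.98 × 10⁻³⁶ m.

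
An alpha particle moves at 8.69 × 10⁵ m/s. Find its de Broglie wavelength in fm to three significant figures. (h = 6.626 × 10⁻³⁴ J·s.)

λ = 115 fm

p = mv = 6.645 × 10⁻²⁷ × 8.69 × 10⁵ = 5.775 × 10⁻²¹ kg·m/s.
λ = h/p = 6.626 × 10⁻³⁴ / 5.775 × 10⁻²¹ = 1.15 × 10⁻¹³ m = 115 fm.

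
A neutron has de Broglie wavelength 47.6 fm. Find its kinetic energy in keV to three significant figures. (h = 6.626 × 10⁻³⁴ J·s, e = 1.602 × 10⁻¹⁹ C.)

KE = 361 keV

p = h/λ = 6.626 × 10⁻³⁴ / 4.760 × 10⁻¹⁴ = 1.392 × 10⁻²⁰ kg·m/s.
KE = p²/(2m) = (1.392 × 10⁻²⁰)² / (2 × 1.675 × 10⁻²⁷) = 5.784 × 10⁻¹⁴ J = 361 keV.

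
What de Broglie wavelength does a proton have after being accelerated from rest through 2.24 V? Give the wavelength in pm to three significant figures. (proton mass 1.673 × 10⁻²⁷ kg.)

KE = eV = 1.602 × 10⁻¹⁹ × 2.240 = 3.588 × 10⁻¹⁹ J.
p = √(2mKE) = √(2 × 1.673 × 10⁻²⁷ × 3.588 × 10⁻¹⁹) = 3.465 × 10⁻²³ kg·m/s.
λ = h/p = 6.626 × 10⁻³⁴ / 3.465 × 10⁻²³ = 1.91 × 10⁻¹¹ m = 19.1 pm.

λ = 19.1 pm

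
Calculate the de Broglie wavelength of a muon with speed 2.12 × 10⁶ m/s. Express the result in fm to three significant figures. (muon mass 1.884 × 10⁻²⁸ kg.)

p = mv = 1.884 × 10⁻²⁸ × 2.12 × 10⁶ = 3.994 × 10⁻²² kg·m/s.
λ = h/p = 6.626 × 10⁻³⁴ / 3.994 × 10⁻²² = 1.66 × 10⁻¹² m = 1660 fm.

λ = 1660 fm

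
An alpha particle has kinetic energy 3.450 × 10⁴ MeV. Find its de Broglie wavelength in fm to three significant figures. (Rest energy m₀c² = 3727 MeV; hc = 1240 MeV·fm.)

λ = 0.0326 fm

Total energy E = KE + m₀c² = 3.450 × 10⁴ + 3727 = 38227 MeV.
(pc)² = E² − (m₀c²)² = (38227)² − (3727)² = 1.447 × 10⁹ MeV², so pc = 3.804 × 10⁴ MeV.
λ = hc/(pc) = 1240 MeV·fm / 3.804 × 10⁴ MeV = 0.0326 fm.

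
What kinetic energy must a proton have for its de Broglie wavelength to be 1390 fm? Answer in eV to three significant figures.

KE = 424 eV

p = h/λ = 6.626 × 10⁻³⁴ / 1.390 × 10⁻¹² = 4.767 × 10⁻²² kg·m/s.
KE = p²/(2m) = (4.767 × 10⁻²²)² / (2 × 1.673 × 10⁻²⁷) = 6.791 × 10⁻¹⁷ J = 424 eV.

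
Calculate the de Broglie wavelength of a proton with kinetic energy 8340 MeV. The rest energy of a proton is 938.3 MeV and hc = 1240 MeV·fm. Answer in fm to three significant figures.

Total energy E = KE + m₀c² = 8340 + 938.3 = 9278.3 MeV.
(pc)² = E² − (m₀c²)² = (9278.3)² − (938.3)² = 8.521 × 10⁷ MeV², so pc = 9231 MeV.
λ = hc/(pc) = 1240 MeV·fm / 9231 MeV = 0.134 fm.

λ = 0.134 fm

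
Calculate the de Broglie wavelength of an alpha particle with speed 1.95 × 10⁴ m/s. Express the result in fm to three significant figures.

p = mv = 6.645 × 10⁻²⁷ × 1.95 × 10⁴ = 1.296 × 10⁻²² kg·m/s.
λ = h/p = 6.626 × 10⁻³⁴ / 1.296 × 10⁻²² = 5.11 × 10⁻¹² m = 5110 fm.

λ = 5110 fm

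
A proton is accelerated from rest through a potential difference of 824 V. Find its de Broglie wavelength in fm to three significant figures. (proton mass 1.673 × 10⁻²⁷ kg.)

KE = eV = 1.602 × 10⁻¹⁹ × 824.0 = 1.320 × 10⁻¹⁶ J.
p = √(2mKE) = √(2 × 1.673 × 10⁻²⁷ × 1.320 × 10⁻¹⁶) = 6.646 × 10⁻²² kg·m/s.
λ = h/p = 6.626 × 10⁻³⁴ / 6.646 × 10⁻²² = 9.97 × 10⁻¹³ m = 997 fm.

λ = 997 fm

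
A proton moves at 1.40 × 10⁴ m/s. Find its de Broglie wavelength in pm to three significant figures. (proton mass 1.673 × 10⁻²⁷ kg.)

p = mv = 1.673 × 10⁻²⁷ × 1.40 × 10⁴ = 2.342 × 10⁻²³ kg·m/s.
λ = h/p = 6.626 × 10⁻³⁴ / 2.342 × 10⁻²³ = 2.83 × 10⁻¹¹ m = 28.3 pm.

λ = 28.3 pm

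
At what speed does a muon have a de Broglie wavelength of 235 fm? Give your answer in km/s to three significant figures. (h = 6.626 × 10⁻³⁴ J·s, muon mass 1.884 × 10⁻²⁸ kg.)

v = 1.50 × 10⁴ km/s

p = h/λ = 6.626 × 10⁻³⁴ / 2.350 × 10⁻¹³ = 2.820 × 10⁻²¹ kg·m/s.
v = p/m = 2.820 × 10⁻²¹ / 1.884 × 10⁻²⁸ = 1.50 × 10⁷ m/s = 1.50 × 10⁴ km/s.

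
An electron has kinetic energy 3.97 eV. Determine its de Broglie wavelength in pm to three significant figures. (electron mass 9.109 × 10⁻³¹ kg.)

KE = 3.97 eV = 6.360 × 10⁻¹⁹ J.
p = √(2mKE) = √(2 × 9.109 × 10⁻³¹ × 6.360 × 10⁻¹⁹) = 1.076 × 10⁻²⁴ kg·m/s.
λ = h/p = 6.626 × 10⁻³⁴ / 1.076 × 10⁻²⁴ = 6.16 × 10⁻¹⁰ m = 616 pm.

λ = 616 pm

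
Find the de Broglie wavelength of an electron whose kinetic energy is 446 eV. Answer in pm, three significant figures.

KE = 446 eV = 7.145 × 10⁻¹⁷ J.
p = √(2mKE) = √(2 × 9.109 × 10⁻³¹ × 7.145 × 10⁻¹⁷) = 1.141 × 10⁻²³ kg·m/s.
λ = h/p = 6.626 × 10⁻³⁴ / 1.141 × 10⁻²³ = 5.81 × 10⁻¹¹ m = 58.1 pm.

λ = 58.1 pm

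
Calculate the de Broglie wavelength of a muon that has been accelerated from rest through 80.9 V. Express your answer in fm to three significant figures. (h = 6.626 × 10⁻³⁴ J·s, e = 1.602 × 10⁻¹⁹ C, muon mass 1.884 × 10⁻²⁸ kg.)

KE = eV = 1.602 × 10⁻¹⁹ × 80.90 = 1.296 × 10⁻¹⁷ J.
p = √(2mKE) = √(2 × 1.884 × 10⁻²⁸ × 1.296 × 10⁻¹⁷) = 6.988 × 10⁻²³ kg·m/s.
λ = h/p = 6.626 × 10⁻³⁴ / 6.988 × 10⁻²³ = 9.48 × 10⁻¹² m = 9480 fm.

λ = 9480 fm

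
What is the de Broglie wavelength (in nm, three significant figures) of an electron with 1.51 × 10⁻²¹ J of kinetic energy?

p = √(2mKE) = √(2 × 9.109 × 10⁻³¹ × 1.510 × 10⁻²¹) = 5.245 × 10⁻²⁶ kg·m/s.
λ = h/p = 6.626 × 10⁻³⁴ / 5.245 × 10⁻²⁶ = 1.26 × 10⁻⁸ m = 12.6 nm.

λ = 12.6 nm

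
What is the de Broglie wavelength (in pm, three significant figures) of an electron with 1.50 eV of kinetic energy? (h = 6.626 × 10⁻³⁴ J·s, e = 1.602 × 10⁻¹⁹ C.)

KE = 1.50 eV = 2.403 × 10⁻¹⁹ J.
p = √(2mKE) = √(2 × 9.109 × 10⁻³¹ × 2.403 × 10⁻¹⁹) = 6.616 × 10⁻²⁵ kg·m/s.
λ = h/p = 6.626 × 10⁻³⁴ / 6.616 × 10⁻²⁵ = 1.00 × 10⁻⁹ m = 1000 pm.

λ = 1000 pm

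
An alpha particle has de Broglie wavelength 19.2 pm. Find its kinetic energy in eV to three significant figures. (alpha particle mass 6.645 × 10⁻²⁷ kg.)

KE = 0.559 eV

p = h/λ = 6.626 × 10⁻³⁴ / 1.920 × 10⁻¹¹ = 3.451 × 10⁻²³ kg·m/s.
KE = p²/(2m) = (3.451 × 10⁻²³)² / (2 × 6.645 × 10⁻²⁷) = 8.961 × 10⁻²⁰ J = 0.559 eV.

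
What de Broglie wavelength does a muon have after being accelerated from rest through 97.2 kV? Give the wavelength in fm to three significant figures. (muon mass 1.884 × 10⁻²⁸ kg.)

λ = 274 fm

KE = eV = 1.602 × 10⁻¹⁹ × 9.720 × 10⁴ = 1.557 × 10⁻¹⁴ J.
p = √(2mKE) = √(2 × 1.884 × 10⁻²⁸ × 1.557 × 10⁻¹⁴) = 2.422 × 10⁻²¹ kg·m/s.
λ = h/p = 6.626 × 10⁻³⁴ / 2.422 × 10⁻²¹ = 2.74 × 10⁻¹³ m = 274 fm.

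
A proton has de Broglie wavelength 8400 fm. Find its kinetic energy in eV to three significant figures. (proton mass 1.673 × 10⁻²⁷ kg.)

p = h/λ = 6.626 × 10⁻³⁴ / 8.400 × 10⁻¹² = 7.888 × 10⁻²³ kg·m/s.
KE = p²/(2m) = (7.888 × 10⁻²³)² / (2 × 1.673 × 10⁻²⁷) = 1.860 × 10⁻¹⁸ J = 11.6 eV.

KE = 11.6 eV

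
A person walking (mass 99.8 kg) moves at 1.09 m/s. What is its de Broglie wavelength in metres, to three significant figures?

λ = 6.09 × 10⁻³⁶ m

p = mv = 99.8 × 1.09 = 1.088 × 10² kg·m/s.
λ = h/p = 6.626 × 10⁻³⁴ / 1.088 × 10² = 6.09 × 10⁻³⁶ m.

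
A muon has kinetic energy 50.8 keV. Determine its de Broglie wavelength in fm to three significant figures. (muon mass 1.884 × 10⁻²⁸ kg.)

λ = 378 fm

KE = 50.8 keV = 8.138 × 10⁻¹⁵ J.
p = √(2mKE) = √(2 × 1.884 × 10⁻²⁸ × 8.138 × 10⁻¹⁵) = 1.751 × 10⁻²¹ kg·m/s.
λ = h/p = 6.626 × 10⁻³⁴ / 1.751 × 10⁻²¹ = 3.78 × 10⁻¹³ m = 378 fm.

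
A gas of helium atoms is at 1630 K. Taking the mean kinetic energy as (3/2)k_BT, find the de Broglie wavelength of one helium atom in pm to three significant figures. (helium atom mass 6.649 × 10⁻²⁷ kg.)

KE = (3/2)k_BT = 1.5 × 1.381 × 10⁻²³ × 1630 = 3.377 × 10⁻²⁰ J.
p = √(2mKE) = √(2 × 6.649 × 10⁻²⁷ × 3.377 × 10⁻²⁰) = 2.119 × 10⁻²³ kg·m/s.
λ = h/p = 3.13 × 10⁻¹¹ m = 31.3 pm.

λ = 31.3 pm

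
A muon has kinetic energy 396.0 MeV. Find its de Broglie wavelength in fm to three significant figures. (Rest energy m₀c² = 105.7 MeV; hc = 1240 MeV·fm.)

Total energy E = KE + m₀c² = 396.0 + 105.7 = 501.7 MeV.
(pc)² = E² − (m₀c²)² = (501.7)² − (105.7)² = 2.405 × 10⁵ MeV², so pc = 490.4 MeV.
λ = hc/(pc) = 1240 MeV·fm / 490.4 MeV = 2.53 fm.

λ = 2.53 fm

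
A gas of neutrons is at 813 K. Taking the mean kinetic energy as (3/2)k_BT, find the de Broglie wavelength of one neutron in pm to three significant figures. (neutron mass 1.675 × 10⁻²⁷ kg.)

λ = 88.2 pm

KE = (3/2)k_BT = 1.5 × 1.381 × 10⁻²³ × 813 = 1.684 × 10⁻²⁰ J.
p = √(2mKE) = √(2 × 1.675 × 10⁻²⁷ × 1.684 × 10⁻²⁰) = 7.511 × 10⁻²⁴ kg·m/s.
λ = h/p = 8.82 × 10⁻¹¹ m = 88.2 pm.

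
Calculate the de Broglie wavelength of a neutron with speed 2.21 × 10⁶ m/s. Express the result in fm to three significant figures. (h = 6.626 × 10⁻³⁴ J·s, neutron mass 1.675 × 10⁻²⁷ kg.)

λ = 179 fm

p = mv = 1.675 × 10⁻²⁷ × 2.21 × 10⁶ = 3.702 × 10⁻²¹ kg·m/s.
λ = h/p = 6.626 × 10⁻³⁴ / 3.702 × 10⁻²¹ = 1.79 × 10⁻¹³ m = 179 fm.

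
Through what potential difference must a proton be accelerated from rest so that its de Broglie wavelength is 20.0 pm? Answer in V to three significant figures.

p = h/λ = 6.626 × 10⁻³⁴ / 2.000 × 10⁻¹¹ = 3.313 × 10⁻²³ kg·m/s.
KE = p²/(2m) = 3.280 × 10⁻¹⁹ J.
V = KE/e = 3.280 × 10⁻¹⁹ / (1.602 × 10⁻¹⁹) = 2.05 V.

V = 2.05 V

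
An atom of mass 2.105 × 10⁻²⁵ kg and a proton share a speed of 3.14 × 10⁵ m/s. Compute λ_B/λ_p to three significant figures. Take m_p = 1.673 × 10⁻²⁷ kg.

At fixed v, p = mv so λ = h/(mv) ∝ 1/m.
λ_B/λ_p = m_p/m_B = 1.673 × 10⁻²⁷/2.105 × 10⁻²⁵ = 7.95 × 10⁻³.

λ_B/λ_p = 7.95 × 10⁻³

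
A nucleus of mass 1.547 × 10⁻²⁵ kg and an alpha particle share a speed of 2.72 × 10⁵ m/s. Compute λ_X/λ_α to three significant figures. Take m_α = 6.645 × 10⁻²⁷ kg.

At fixed v, p = mv so λ = h/(mv) ∝ 1/m.
λ_X/λ_α = m_α/m_X = 6.645 × 10⁻²⁷/1.547 × 10⁻²⁵ = 0.0430.

λ_X/λ_α = 0.0430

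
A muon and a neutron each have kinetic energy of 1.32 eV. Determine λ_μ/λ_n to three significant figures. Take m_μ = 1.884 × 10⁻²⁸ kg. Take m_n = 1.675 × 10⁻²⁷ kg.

λ_μ/λ_n = 2.98

At fixed KE, p = √(2mKE) so λ = h/p ∝ 1/√m.
λ_μ/λ_n = √(m_n/m_μ) = √(1.675 × 10⁻²⁷/1.884 × 10⁻²⁸) = √(8.891) = 2.98.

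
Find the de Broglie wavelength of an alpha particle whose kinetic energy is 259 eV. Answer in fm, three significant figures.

λ = 892 fm

KE = 259 eV = 4.149 × 10⁻¹⁷ J.
p = √(2mKE) = √(2 × 6.645 × 10⁻²⁷ × 4.149 × 10⁻¹⁷) = 7.426 × 10⁻²² kg·m/s.
λ = h/p = 6.626 × 10⁻³⁴ / 7.426 × 10⁻²² = 8.92 × 10⁻¹³ m = 892 fm.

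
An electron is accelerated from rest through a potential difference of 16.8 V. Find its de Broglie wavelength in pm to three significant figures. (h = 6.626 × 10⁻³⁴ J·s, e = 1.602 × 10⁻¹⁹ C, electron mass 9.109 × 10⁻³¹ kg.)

KE = eV = 1.602 × 10⁻¹⁹ × 16.80 = 2.691 × 10⁻¹⁸ J.
p = √(2mKE) = √(2 × 9.109 × 10⁻³¹ × 2.691 × 10⁻¹⁸) = 2.214 × 10⁻²⁴ kg·m/s.
λ = h/p = 6.626 × 10⁻³⁴ / 2.214 × 10⁻²⁴ = 2.99 × 10⁻¹⁰ m = 299 pm.

λ = 299 pm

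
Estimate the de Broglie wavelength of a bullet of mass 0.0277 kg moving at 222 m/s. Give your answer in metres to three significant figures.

λ = 1.08 × 10⁻³⁴ m

p = mv = 0.0277 × 222 = 6.149 kg·m/s.
λ = h/p = 6.626 × 10⁻³⁴ / 6.149 = 1.08 × 10⁻³⁴ m.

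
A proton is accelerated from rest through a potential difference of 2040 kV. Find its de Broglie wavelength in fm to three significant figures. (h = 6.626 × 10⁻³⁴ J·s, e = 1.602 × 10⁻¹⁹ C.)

λ = 20.0 fm

KE = eV = 1.602 × 10⁻¹⁹ × 2.040 × 10⁶ = 3.268 × 10⁻¹³ J.
p = √(2mKE) = √(2 × 1.673 × 10⁻²⁷ × 3.268 × 10⁻¹³) = 3.307 × 10⁻²⁰ kg·m/s.
λ = h/p = 6.626 × 10⁻³⁴ / 3.307 × 10⁻²⁰ = 2.00 × 10⁻¹⁴ m = 20.0 fm.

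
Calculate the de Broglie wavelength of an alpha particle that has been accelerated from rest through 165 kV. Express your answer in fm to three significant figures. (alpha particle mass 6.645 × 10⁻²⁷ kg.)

λ = 25.0 fm

KE = 2eV = 2 × 1.602 × 10⁻¹⁹ × 1.650 × 10⁵ = 5.287 × 10⁻¹⁴ J.
p = √(2mKE) = √(2 × 6.645 × 10⁻²⁷ × 5.287 × 10⁻¹⁴) = 2.651 × 10⁻²⁰ kg·m/s.
λ = h/p = 6.626 × 10⁻³⁴ / 2.651 × 10⁻²⁰ = 2.50 × 10⁻¹⁴ m = 25.0 fm.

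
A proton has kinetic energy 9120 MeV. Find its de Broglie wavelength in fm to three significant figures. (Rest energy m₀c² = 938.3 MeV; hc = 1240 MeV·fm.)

λ = 0.124 fm

Total energy E = KE + m₀c² = 9120 + 938.3 = 10058.3 MeV.
(pc)² = E² − (m₀c²)² = (10058.3)² − (938.3)² = 1.003 × 10⁸ MeV², so pc = 1.001 × 10⁴ MeV.
λ = hc/(pc) = 1240 MeV·fm / 1.001 × 10⁴ MeV = 0.124 fm.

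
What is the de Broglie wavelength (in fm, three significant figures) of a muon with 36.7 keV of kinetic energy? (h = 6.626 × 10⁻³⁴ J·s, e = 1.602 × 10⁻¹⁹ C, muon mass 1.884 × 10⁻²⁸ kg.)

KE = 36.7 keV = 5.879 × 10⁻¹⁵ J.
p = √(2mKE) = √(2 × 1.884 × 10⁻²⁸ × 5.879 × 10⁻¹⁵) = 1.488 × 10⁻²¹ kg·m/s.
λ = h/p = 6.626 × 10⁻³⁴ / 1.488 × 10⁻²¹ = 4.45 × 10⁻¹³ m = 445 fm.

λ = 445 fm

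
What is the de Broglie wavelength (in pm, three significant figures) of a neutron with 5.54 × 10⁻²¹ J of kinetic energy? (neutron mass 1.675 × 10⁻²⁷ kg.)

λ = 154 pm

p = √(2mKE) = √(2 × 1.675 × 10⁻²⁷ × 5.540 × 10⁻²¹) = 4.308 × 10⁻²⁴ kg·m/s.
λ = h/p = 6.626 × 10⁻³⁴ / 4.308 × 10⁻²⁴ = 1.54 × 10⁻¹⁰ m = 154 pm.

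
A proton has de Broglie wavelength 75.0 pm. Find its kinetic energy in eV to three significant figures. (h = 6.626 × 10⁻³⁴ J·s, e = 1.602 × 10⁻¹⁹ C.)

KE = 0.146 eV

p = h/λ = 6.626 × 10⁻³⁴ / 7.500 × 10⁻¹¹ = 8.835 × 10⁻²⁴ kg·m/s.
KE = p²/(2m) = (8.835 × 10⁻²⁴)² / (2 × 1.673 × 10⁻²⁷) = 2.333 × 10⁻²⁰ J = 0.146 eV.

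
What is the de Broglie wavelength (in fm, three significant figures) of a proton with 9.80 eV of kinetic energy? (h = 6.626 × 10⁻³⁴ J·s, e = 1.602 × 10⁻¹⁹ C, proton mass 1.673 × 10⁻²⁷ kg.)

λ = 9140 fm

KE = 9.80 eV = 1.570 × 10⁻¹⁸ J.
p = √(2mKE) = √(2 × 1.673 × 10⁻²⁷ × 1.570 × 10⁻¹⁸) = 7.248 × 10⁻²³ kg·m/s.
λ = h/p = 6.626 × 10⁻³⁴ / 7.248 × 10⁻²³ = 9.14 × 10⁻¹² m = 9140 fm.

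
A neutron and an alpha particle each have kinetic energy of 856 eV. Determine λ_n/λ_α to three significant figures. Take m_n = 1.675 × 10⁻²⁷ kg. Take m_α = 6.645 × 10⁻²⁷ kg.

At fixed KE, p = √(2mKE) so λ = h/p ∝ 1/√m.
λ_n/λ_α = √(m_α/m_n) = √(6.645 × 10⁻²⁷/1.675 × 10⁻²⁷) = √(3.967) = 1.99.

λ_n/λ_α = 1.99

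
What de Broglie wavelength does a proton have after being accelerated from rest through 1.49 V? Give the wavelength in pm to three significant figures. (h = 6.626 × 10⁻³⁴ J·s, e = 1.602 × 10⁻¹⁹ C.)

λ = 23.4 pm

KE = eV = 1.602 × 10⁻¹⁹ × 1.490 = 2.387 × 10⁻¹⁹ J.
p = √(2mKE) = √(2 × 1.673 × 10⁻²⁷ × 2.387 × 10⁻¹⁹) = 2.826 × 10⁻²³ kg·m/s.
λ = h/p = 6.626 × 10⁻³⁴ / 2.826 × 10⁻²³ = 2.34 × 10⁻¹¹ m = 23.4 pm.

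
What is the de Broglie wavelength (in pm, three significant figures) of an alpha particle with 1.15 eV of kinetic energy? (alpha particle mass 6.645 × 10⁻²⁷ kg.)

λ = 13.4 pm

KE = 1.15 eV = 1.842 × 10⁻¹⁹ J.
p = √(2mKE) = √(2 × 6.645 × 10⁻²⁷ × 1.842 × 10⁻¹⁹) = 4.948 × 10⁻²³ kg·m/s.
λ = h/p = 6.626 × 10⁻³⁴ / 4.948 × 10⁻²³ = 1.34 × 10⁻¹¹ m = 13.4 pm.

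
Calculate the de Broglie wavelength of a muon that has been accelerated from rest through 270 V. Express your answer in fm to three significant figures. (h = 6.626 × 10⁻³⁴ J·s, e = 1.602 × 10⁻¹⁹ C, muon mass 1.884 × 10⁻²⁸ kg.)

KE = eV = 1.602 × 10⁻¹⁹ × 270.0 = 4.325 × 10⁻¹⁷ J.
p = √(2mKE) = √(2 × 1.884 × 10⁻²⁸ × 4.325 × 10⁻¹⁷) = 1.277 × 10⁻²² kg·m/s.
λ = h/p = 6.626 × 10⁻³⁴ / 1.277 × 10⁻²² = 5.19 × 10⁻¹² m = 5190 fm.

λ = 5190 fm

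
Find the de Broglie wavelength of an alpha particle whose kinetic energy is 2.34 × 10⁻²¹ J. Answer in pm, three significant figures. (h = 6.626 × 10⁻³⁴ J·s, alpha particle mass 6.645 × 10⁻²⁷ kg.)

λ = 119 pm

p = √(2mKE) = √(2 × 6.645 × 10⁻²⁷ × 2.340 × 10⁻²¹) = 5.577 × 10⁻²⁴ kg·m/s.
λ = h/p = 6.626 × 10⁻³⁴ / 5.577 × 10⁻²⁴ = 1.19 × 10⁻¹⁰ m = 119 pm.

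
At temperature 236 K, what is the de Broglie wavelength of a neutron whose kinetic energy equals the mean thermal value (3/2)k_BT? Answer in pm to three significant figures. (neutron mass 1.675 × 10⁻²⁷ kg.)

λ = 164 pm

KE = (3/2)k_BT = 1.5 × 1.381 × 10⁻²³ × 236 = 4.889 × 10⁻²¹ J.
p = √(2mKE) = √(2 × 1.675 × 10⁻²⁷ × 4.889 × 10⁻²¹) = 4.047 × 10⁻²⁴ kg·m/s.
λ = h/p = 1.64 × 10⁻¹⁰ m = 164 pm.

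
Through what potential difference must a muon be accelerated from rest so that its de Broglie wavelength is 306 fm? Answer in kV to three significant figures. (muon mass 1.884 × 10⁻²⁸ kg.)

p = h/λ = 6.626 × 10⁻³⁴ / 3.060 × 10⁻¹³ = 2.165 × 10⁻²¹ kg·m/s.
KE = p²/(2m) = 1.244 × 10⁻¹⁴ J.
V = KE/e = 1.244 × 10⁻¹⁴ / (1.602 × 10⁻¹⁹) = 77.7 kV.

V = 77.7 kV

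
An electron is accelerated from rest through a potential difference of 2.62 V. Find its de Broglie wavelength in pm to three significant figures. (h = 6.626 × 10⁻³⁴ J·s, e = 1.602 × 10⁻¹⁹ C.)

KE = eV = 1.602 × 10⁻¹⁹ × 2.620 = 4.197 × 10⁻¹⁹ J.
p = √(2mKE) = √(2 × 9.109 × 10⁻³¹ × 4.197 × 10⁻¹⁹) = 8.744 × 10⁻²⁵ kg·m/s.
λ = h/p = 6.626 × 10⁻³⁴ / 8.744 × 10⁻²⁵ = 7.58 × 10⁻¹⁰ m = 758 pm.

λ = 758 pm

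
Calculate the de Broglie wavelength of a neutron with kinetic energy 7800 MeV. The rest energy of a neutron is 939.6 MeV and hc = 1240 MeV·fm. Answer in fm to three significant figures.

λ = 0.143 fm

Total energy E = KE + m₀c² = 7800 + 939.6 = 8739.6 MeV.
(pc)² = E² − (m₀c²)² = (8739.6)² − (939.6)² = 7.550 × 10⁷ MeV², so pc = 8689 MeV.
λ = hc/(pc) = 1240 MeV·fm / 8689 MeV = 0.143 fm.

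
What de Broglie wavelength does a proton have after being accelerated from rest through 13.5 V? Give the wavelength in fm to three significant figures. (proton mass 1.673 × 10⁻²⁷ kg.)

KE = eV = 1.602 × 10⁻¹⁹ × 13.50 = 2.163 × 10⁻¹⁸ J.
p = √(2mKE) = √(2 × 1.673 × 10⁻²⁷ × 2.163 × 10⁻¹⁸) = 8.507 × 10⁻²³ kg·m/s.
λ = h/p = 6.626 × 10⁻³⁴ / 8.507 × 10⁻²³ = 7.79 × 10⁻¹² m = 7790 fm.

λ = 7790 fm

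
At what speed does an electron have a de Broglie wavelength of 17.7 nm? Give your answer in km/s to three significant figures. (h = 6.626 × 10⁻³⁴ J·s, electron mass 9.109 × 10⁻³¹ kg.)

v = 41.1 km/s

p = h/λ = 6.626 × 10⁻³⁴ / 1.770 × 10⁻⁸ = 3.744 × 10⁻²⁶ kg·m/s.
v = p/m = 3.744 × 10⁻²⁶ / 9.109 × 10⁻³¹ = 4.11 × 10⁴ m/s = 41.1 km/s.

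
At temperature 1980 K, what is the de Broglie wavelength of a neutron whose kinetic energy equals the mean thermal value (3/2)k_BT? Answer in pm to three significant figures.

λ = 56.5 pm

KE = (3/2)k_BT = 1.5 × 1.381 × 10⁻²³ × 1980 = 4.102 × 10⁻²⁰ J.
p = √(2mKE) = √(2 × 1.675 × 10⁻²⁷ × 4.102 × 10⁻²⁰) = 1.172 × 10⁻²³ kg·m/s.
λ = h/p = 5.65 × 10⁻¹¹ m = 56.5 pm.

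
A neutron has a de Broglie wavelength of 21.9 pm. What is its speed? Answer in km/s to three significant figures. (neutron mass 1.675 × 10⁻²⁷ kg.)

p = h/λ = 6.626 × 10⁻³⁴ / 2.190 × 10⁻¹¹ = 3.026 × 10⁻²³ kg·m/s.
v = p/m = 3.026 × 10⁻²³ / 1.675 × 10⁻²⁷ = 1.81 × 10⁴ m/s = 18.1 km/s.

v = 18.1 km/s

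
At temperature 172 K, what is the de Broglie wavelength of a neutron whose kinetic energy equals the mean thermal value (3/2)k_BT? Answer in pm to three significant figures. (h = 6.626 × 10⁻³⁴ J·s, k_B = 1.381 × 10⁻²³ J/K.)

λ = 192 pm

KE = (3/2)k_BT = 1.5 × 1.381 × 10⁻²³ × 172 = 3.563 × 10⁻²¹ J.
p = √(2mKE) = √(2 × 1.675 × 10⁻²⁷ × 3.563 × 10⁻²¹) = 3.455 × 10⁻²⁴ kg·m/s.
λ = h/p = 1.92 × 10⁻¹⁰ m = 192 pm.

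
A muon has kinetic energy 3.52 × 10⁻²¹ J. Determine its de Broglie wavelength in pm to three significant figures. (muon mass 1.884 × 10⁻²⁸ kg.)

p = √(2mKE) = √(2 × 1.884 × 10⁻²⁸ × 3.520 × 10⁻²¹) = 1.152 × 10⁻²⁴ kg·m/s.
λ = h/p = 6.626 × 10⁻³⁴ / 1.152 × 10⁻²⁴ = 5.75 × 10⁻¹⁰ m = 575 pm.

λ = 575 pm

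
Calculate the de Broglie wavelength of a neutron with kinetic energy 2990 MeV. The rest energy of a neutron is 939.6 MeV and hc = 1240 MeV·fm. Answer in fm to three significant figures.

λ = 0.325 fm

Total energy E = KE + m₀c² = 2990 + 939.6 = 3929.6 MeV.
(pc)² = E² − (m₀c²)² = (3929.6)² − (939.6)² = 1.456 × 10⁷ MeV², so pc = 3816 MeV.
λ = hc/(pc) = 1240 MeV·fm / 3816 MeV = 0.325 fm.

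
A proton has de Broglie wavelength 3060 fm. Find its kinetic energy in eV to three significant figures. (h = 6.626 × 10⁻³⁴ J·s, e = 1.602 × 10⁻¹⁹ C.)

KE = 87.5 eV

p = h/λ = 6.626 × 10⁻³⁴ / 3.060 × 10⁻¹² = 2.165 × 10⁻²² kg·m/s.
KE = p²/(2m) = (2.165 × 10⁻²²)² / (2 × 1.673 × 10⁻²⁷) = 1.401 × 10⁻¹⁷ J = 87.5 eV.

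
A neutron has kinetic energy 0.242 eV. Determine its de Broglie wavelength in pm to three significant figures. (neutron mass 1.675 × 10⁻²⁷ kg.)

λ = 58.1 pm

KE = 0.242 eV = 3.877 × 10⁻²⁰ J.
p = √(2mKE) = √(2 × 1.675 × 10⁻²⁷ × 3.877 × 10⁻²⁰) = 1.140 × 10⁻²³ kg·m/s.
λ = h/p = 6.626 × 10⁻³⁴ / 1.140 × 10⁻²³ = 5.81 × 10⁻¹¹ m = 58.1 pm.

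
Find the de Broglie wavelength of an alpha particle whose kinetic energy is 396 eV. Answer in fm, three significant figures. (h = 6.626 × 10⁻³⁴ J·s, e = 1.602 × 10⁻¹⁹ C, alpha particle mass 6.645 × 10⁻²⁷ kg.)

KE = 396 eV = 6.344 × 10⁻¹⁷ J.
p = √(2mKE) = √(2 × 6.645 × 10⁻²⁷ × 6.344 × 10⁻¹⁷) = 9.182 × 10⁻²² kg·m/s.
λ = h/p = 6.626 × 10⁻³⁴ / 9.182 × 10⁻²² = 7.22 × 10⁻¹³ m = 722 fm.

λ = 722 fm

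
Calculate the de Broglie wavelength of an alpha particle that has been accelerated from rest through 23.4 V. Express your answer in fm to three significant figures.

λ = 2100 fm

KE = 2eV = 2 × 1.602 × 10⁻¹⁹ × 23.40 = 7.497 × 10⁻¹⁸ J.
p = √(2mKE) = √(2 × 6.645 × 10⁻²⁷ × 7.497 × 10⁻¹⁸) = 3.157 × 10⁻²² kg·m/s.
λ = h/p = 6.626 × 10⁻³⁴ / 3.157 × 10⁻²² = 2.10 × 10⁻¹² m = 2100 fm.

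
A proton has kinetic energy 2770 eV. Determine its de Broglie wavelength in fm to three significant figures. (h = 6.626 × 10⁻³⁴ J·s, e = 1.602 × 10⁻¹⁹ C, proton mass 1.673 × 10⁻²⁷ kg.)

KE = 2770 eV = 4.438 × 10⁻¹⁶ J.
p = √(2mKE) = √(2 × 1.673 × 10⁻²⁷ × 4.438 × 10⁻¹⁶) = 1.219 × 10⁻²¹ kg·m/s.
λ = h/p = 6.626 × 10⁻³⁴ / 1.219 × 10⁻²¹ = 5.44 × 10⁻¹³ m = 544 fm.

λ = 544 fm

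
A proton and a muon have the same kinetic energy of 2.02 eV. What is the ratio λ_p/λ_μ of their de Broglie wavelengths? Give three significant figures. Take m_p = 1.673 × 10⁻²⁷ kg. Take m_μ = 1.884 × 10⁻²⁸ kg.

At fixed KE, p = √(2mKE) so λ = h/p ∝ 1/√m.
λ_p/λ_μ = √(m_μ/m_p) = √(1.884 × 10⁻²⁸/1.673 × 10⁻²⁷) = √(0.1126) = 0.336.

λ_p/λ_μ = 0.336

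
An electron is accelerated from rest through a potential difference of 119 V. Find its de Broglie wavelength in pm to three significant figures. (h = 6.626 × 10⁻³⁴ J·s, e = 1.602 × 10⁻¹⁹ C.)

λ = 112 pm

KE = eV = 1.602 × 10⁻¹⁹ × 119.0 = 1.906 × 10⁻¹⁷ J.
p = √(2mKE) = √(2 × 9.109 × 10⁻³¹ × 1.906 × 10⁻¹⁷) = 5.893 × 10⁻²⁴ kg·m/s.
λ = h/p = 6.626 × 10⁻³⁴ / 5.893 × 10⁻²⁴ = 1.12 × 10⁻¹⁰ m = 112 pm.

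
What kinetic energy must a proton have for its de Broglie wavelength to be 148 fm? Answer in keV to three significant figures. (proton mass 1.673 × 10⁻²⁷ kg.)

p = h/λ = 6.626 × 10⁻³⁴ / 1.480 × 10⁻¹³ = 4.477 × 10⁻²¹ kg·m/s.
KE = p²/(2m) = (4.477 × 10⁻²¹)² / (2 × 1.673 × 10⁻²⁷) = 5.990 × 10⁻¹⁵ J = 37.4 keV.

KE = 37.4 keV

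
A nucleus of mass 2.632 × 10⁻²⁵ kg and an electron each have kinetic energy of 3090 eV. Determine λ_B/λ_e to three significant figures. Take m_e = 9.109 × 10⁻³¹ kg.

At fixed KE, p = √(2mKE) so λ = h/p ∝ 1/√m.
λ_B/λ_e = √(m_e/m_B) = √(9.109 × 10⁻³¹/2.632 × 10⁻²⁵) = √(3.461 × 10⁻⁶) = 1.86 × 10⁻³.

λ_B/λ_e = 1.86 × 10⁻³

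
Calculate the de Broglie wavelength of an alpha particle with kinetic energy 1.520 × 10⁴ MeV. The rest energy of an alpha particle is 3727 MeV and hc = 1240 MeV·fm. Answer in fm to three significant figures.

Total energy E = KE + m₀c² = 1.520 × 10⁴ + 3727 = 18927 MeV.
(pc)² = E² − (m₀c²)² = (18927)² − (3727)² = 3.443 × 10⁸ MeV², so pc = 1.856 × 10⁴ MeV.
λ = hc/(pc) = 1240 MeV·fm / 1.856 × 10⁴ MeV = 0.0668 fm.

λ = 0.0668 fm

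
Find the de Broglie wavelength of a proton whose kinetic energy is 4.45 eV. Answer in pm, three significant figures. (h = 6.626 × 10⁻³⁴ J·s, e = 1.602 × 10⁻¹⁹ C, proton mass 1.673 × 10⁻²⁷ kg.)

KE = 4.45 eV = 7.129 × 10⁻¹⁹ J.
p = √(2mKE) = √(2 × 1.673 × 10⁻²⁷ × 7.129 × 10⁻¹⁹) = 4.884 × 10⁻²³ kg·m/s.
λ = h/p = 6.626 × 10⁻³⁴ / 4.884 × 10⁻²³ = 1.36 × 10⁻¹¹ m = 13.6 pm.

λ = 13.6 pm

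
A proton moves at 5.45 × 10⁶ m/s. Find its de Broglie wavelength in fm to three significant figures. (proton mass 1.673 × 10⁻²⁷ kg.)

λ = 72.7 fm

p = mv = 1.673 × 10⁻²⁷ × 5.45 × 10⁶ = 9.118 × 10⁻²¹ kg·m/s.
λ = h/p = 6.626 × 10⁻³⁴ / 9.118 × 10⁻²¹ = 7.27 × 10⁻¹⁴ m = 72.7 fm.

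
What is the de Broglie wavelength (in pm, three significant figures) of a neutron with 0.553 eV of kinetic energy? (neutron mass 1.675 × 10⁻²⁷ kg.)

λ = 38.5 pm

KE = 0.553 eV = 8.859 × 10⁻²⁰ J.
p = √(2mKE) = √(2 × 1.675 × 10⁻²⁷ × 8.859 × 10⁻²⁰) = 1.723 × 10⁻²³ kg·m/s.
λ = h/p = 6.626 × 10⁻³⁴ / 1.723 × 10⁻²³ = 3.85 × 10⁻¹¹ m = 38.5 pm.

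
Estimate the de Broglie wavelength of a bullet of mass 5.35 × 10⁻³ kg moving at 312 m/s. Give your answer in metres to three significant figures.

λ = 3.97 × 10⁻³⁴ m

p = mv = 5.35 × 10⁻³ × 312 = 1.669 kg·m/s.
λ = h/p = 6.626 × 10⁻³⁴ / 1.669 = 3.97 × 10⁻³⁴ m.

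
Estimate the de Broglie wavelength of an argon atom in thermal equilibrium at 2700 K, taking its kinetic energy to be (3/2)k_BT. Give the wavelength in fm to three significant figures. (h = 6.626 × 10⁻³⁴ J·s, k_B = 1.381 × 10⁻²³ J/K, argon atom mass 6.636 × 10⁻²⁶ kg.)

λ = 7690 fm

KE = (3/2)k_BT = 1.5 × 1.381 × 10⁻²³ × 2700 = 5.593 × 10⁻²⁰ J.
p = √(2mKE) = √(2 × 6.636 × 10⁻²⁶ × 5.593 × 10⁻²⁰) = 8.616 × 10⁻²³ kg·m/s.
λ = h/p = 7.69 × 10⁻¹² m = 7690 fm.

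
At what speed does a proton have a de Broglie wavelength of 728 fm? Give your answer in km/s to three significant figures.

p = h/λ = 6.626 × 10⁻³⁴ / 7.280 × 10⁻¹³ = 9.102 × 10⁻²² kg·m/s.
v = p/m = 9.102 × 10⁻²² / 1.673 × 10⁻²⁷ = 5.44 × 10⁵ m/s = 544 km/s.

v = 544 km/s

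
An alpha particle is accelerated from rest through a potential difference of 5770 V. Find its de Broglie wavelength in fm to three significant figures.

λ = 134 fm

KE = 2eV = 2 × 1.602 × 10⁻¹⁹ × 5770 = 1.849 × 10⁻¹⁵ J.
p = √(2mKE) = √(2 × 6.645 × 10⁻²⁷ × 1.849 × 10⁻¹⁵) = 4.957 × 10⁻²¹ kg·m/s.
λ = h/p = 6.626 × 10⁻³⁴ / 4.957 × 10⁻²¹ = 1.34 × 10⁻¹³ m = 134 fm.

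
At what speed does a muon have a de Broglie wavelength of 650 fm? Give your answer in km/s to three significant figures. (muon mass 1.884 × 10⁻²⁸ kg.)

p = h/λ = 6.626 × 10⁻³⁴ / 6.500 × 10⁻¹³ = 1.019 × 10⁻²¹ kg·m/s.
v = p/m = 1.019 × 10⁻²¹ / 1.884 × 10⁻²⁸ = 5.41 × 10⁶ m/s = 5410 km/s.

v = 5410 km/s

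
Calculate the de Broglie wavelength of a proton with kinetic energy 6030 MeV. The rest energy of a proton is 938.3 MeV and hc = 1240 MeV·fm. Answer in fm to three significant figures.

Total energy E = KE + m₀c² = 6030 + 938.3 = 6968.3 MeV.
(pc)² = E² − (m₀c²)² = (6968.3)² − (938.3)² = 4.768 × 10⁷ MeV², so pc = 6905 MeV.
λ = hc/(pc) = 1240 MeV·fm / 6905 MeV = 0.180 fm.

λ = 0.180 fm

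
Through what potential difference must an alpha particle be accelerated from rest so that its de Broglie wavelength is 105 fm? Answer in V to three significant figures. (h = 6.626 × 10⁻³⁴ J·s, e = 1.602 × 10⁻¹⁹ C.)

V = 9350 V

p = h/λ = 6.626 × 10⁻³⁴ / 1.050 × 10⁻¹³ = 6.310 × 10⁻²¹ kg·m/s.
KE = p²/(2m) = 2.996 × 10⁻¹⁵ J.
V = KE/2e = 2.996 × 10⁻¹⁵ / (2 × 1.602 × 10⁻¹⁹) = 9350 V.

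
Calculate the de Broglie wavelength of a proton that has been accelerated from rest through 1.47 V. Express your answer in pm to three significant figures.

KE = eV = 1.602 × 10⁻¹⁹ × 1.470 = 2.355 × 10⁻¹⁹ J.
p = √(2mKE) = √(2 × 1.673 × 10⁻²⁷ × 2.355 × 10⁻¹⁹) = 2.807 × 10⁻²³ kg·m/s.
λ = h/p = 6.626 × 10⁻³⁴ / 2.807 × 10⁻²³ = 2.36 × 10⁻¹¹ m = 23.6 pm.

λ = 23.6 pm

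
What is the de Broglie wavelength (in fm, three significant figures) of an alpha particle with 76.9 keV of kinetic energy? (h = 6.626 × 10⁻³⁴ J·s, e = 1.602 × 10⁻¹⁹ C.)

KE = 76.9 keV = 1.232 × 10⁻¹⁴ J.
p = √(2mKE) = √(2 × 6.645 × 10⁻²⁷ × 1.232 × 10⁻¹⁴) = 1.280 × 10⁻²⁰ kg·m/s.
λ = h/p = 6.626 × 10⁻³⁴ / 1.280 × 10⁻²⁰ = 5.18 × 10⁻¹⁴ m = 51.8 fm.

λ = 51.8 fm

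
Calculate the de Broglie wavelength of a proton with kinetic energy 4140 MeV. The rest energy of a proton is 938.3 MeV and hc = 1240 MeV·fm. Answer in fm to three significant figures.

Total energy E = KE + m₀c² = 4140 + 938.3 = 5078.3 MeV.
(pc)² = E² − (m₀c²)² = (5078.3)² − (938.3)² = 2.491 × 10⁷ MeV², so pc = 4991 MeV.
λ = hc/(pc) = 1240 MeV·fm / 4991 MeV = 0.248 fm.

λ = 0.248 fm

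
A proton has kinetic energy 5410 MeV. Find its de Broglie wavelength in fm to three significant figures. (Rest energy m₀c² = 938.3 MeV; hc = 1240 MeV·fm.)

λ = 0.197 fm

Total energy E = KE + m₀c² = 5410 + 938.3 = 6348.3 MeV.
(pc)² = E² − (m₀c²)² = (6348.3)² − (938.3)² = 3.942 × 10⁷ MeV², so pc = 6279 MeV.
λ = hc/(pc) = 1240 MeV·fm / 6279 MeV = 0.197 fm.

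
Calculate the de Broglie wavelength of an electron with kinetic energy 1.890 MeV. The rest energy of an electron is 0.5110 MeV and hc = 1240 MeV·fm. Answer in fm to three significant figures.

λ = 529 fm

Total energy E = KE + m₀c² = 1.890 + 0.5110 = 2.4010 MeV.
(pc)² = E² − (m₀c²)² = (2.4010)² − (0.5110)² = 5.504 MeV², so pc = 2.346 MeV.
λ = hc/(pc) = 1240 MeV·fm / 2.346 MeV = 529 fm.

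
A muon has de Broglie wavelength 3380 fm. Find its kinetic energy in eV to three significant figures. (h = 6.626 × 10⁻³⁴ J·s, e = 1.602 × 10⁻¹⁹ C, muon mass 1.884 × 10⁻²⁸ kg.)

KE = 637 eV

p = h/λ = 6.626 × 10⁻³⁴ / 3.380 × 10⁻¹² = 1.960 × 10⁻²² kg·m/s.
KE = p²/(2m) = (1.960 × 10⁻²²)² / (2 × 1.884 × 10⁻²⁸) = 1.020 × 10⁻¹⁶ J = 637 eV.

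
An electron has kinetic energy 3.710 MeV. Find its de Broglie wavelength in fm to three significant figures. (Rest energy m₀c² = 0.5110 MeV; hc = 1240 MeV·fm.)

Total energy E = KE + m₀c² = 3.710 + 0.5110 = 4.2210 MeV.
(pc)² = E² − (m₀c²)² = (4.2210)² − (0.5110)² = 17.56 MeV², so pc = 4.190 MeV.
λ = hc/(pc) = 1240 MeV·fm / 4.190 MeV = 296 fm.

λ = 296 fm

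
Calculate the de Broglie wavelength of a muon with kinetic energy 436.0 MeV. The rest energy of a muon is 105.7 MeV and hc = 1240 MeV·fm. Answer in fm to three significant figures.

λ = 2.33 fm

Total energy E = KE + m₀c² = 436.0 + 105.7 = 541.7 MeV.
(pc)² = E² − (m₀c²)² = (541.7)² − (105.7)² = 2.823 × 10⁵ MeV², so pc = 531.3 MeV.
λ = hc/(pc) = 1240 MeV·fm / 531.3 MeV = 2.33 fm.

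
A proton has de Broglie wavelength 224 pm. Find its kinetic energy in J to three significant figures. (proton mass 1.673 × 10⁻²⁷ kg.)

p = h/λ = 6.626 × 10⁻³⁴ / 2.240 × 10⁻¹⁰ = 2.958 × 10⁻²⁴ kg·m/s.
KE = p²/(2m) = (2.958 × 10⁻²⁴)² / (2 × 1.673 × 10⁻²⁷) = 2.615 × 10⁻²¹ J = 2.62 × 10⁻²¹ J.

KE = 2.62 × 10⁻²¹ J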